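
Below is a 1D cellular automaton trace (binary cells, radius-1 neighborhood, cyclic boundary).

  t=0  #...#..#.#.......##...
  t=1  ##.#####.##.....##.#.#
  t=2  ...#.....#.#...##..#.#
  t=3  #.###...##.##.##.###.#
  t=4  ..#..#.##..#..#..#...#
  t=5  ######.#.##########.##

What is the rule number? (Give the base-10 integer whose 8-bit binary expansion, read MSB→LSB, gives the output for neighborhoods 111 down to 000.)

30

  [7] ### => .  t=1,i=0
  [6] ##. => .  t=0,i=18
  [5] #.# => .  t=0,i=8
  [4] #.. => #  t=0,i=1
  [3] .## => #  t=0,i=17
  [2] .#. => #  t=0,i=0
  [1] ..# => #  t=0,i=3
  [0] ... => .  t=0,i=2
  bits 00011110 = 30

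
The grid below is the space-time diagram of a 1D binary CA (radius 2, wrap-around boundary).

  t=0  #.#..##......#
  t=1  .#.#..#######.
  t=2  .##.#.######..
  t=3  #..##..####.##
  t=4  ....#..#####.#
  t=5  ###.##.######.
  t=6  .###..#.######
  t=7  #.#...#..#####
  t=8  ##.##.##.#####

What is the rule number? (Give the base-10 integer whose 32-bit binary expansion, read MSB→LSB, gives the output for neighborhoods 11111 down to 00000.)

  nb #####: next=#  (t=1,i=8, bit31=1)
  nb ####.: next=#  (t=1,i=11, bit30=1)
  nb ###.#: next=#  (t=3,i=10, bit29=1)
  nb ###..: next=.  (t=1,i=12, bit28=0)
  nb ##.##: next=#  (t=3,i=11, bit27=1)
  nb ##.#.: next=#  (t=0,i=1, bit26=1)
  nb ##..#: next=.  (t=1,i=13, bit25=0)
  nb ##...: next=#  (t=0,i=7, bit24=1)
  nb #.###: next=.  (t=2,i=6, bit23=0)
  nb #.##.: next=.  (t=5,i=4, bit22=0)
  nb #.#.#: next=#  (t=2,i=4, bit21=1)
  nb #.#..: next=.  (t=0,i=2, bit20=0)
  nb #..##: next=.  (t=0,i=4, bit19=0)
  nb #..#.: next=.  (t=1,i=0, bit18=0)
  nb #...#: next=#  (t=2,i=13, bit17=1)
  nb #....: next=#  (t=0,i=8, bit16=1)
  nb .####: next=#  (t=1,i=7, bit15=1)
  nb .###.: next=#  (t=3,i=13, bit14=1)
  nb .##.#: next=.  (t=0,i=0, bit13=0)
  nb .##..: next=#  (t=0,i=6, bit12=1)
  nb .#.##: next=.  (t=2,i=5, bit11=0)
  nb .#.#.: next=#  (t=1,i=2, bit10=1)
  nb .#..#: next=#  (t=0,i=3, bit9=1)
  nb .#...: next=#  (t=4,i=0, bit8=1)
  nb ..###: next=#  (t=1,i=6, bit7=1)
  nb ..##.: next=.  (t=0,i=5, bit6=0)
  nb ..#.#: next=#  (t=1,i=1, bit5=1)
  nb ..#..: next=#  (t=4,i=4, bit4=1)
  nb ...##: next=#  (t=0,i=12, bit3=1)
  nb ...#.: next=.  (t=4,i=3, bit2=0)
  nb ....#: next=#  (t=0,i=11, bit1=1)
  nb .....: next=#  (t=0,i=9, bit0=1)
  bits 11101101001000111101011110111011 = 3978549179

3978549179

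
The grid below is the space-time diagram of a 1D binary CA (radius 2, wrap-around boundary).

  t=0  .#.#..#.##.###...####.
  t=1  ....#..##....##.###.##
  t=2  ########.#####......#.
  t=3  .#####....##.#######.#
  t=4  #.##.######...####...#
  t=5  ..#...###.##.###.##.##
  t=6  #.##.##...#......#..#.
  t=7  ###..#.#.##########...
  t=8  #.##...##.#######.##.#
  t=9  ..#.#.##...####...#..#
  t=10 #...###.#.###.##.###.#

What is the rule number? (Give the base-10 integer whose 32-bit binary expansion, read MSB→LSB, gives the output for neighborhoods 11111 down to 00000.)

2473167839

  ##### -> #   bit 31 = 1  t=2,i=2
  ####. -> .   bit 30 = 0  t=0,i=19
  ###.# -> .   bit 29 = 0  t=1,i=18
  ###.. -> #   bit 28 = 1  t=0,i=13
  ##.## -> .   bit 27 = 0  t=0,i=10
  ##.#. -> .   bit 26 = 0  t=3,i=20
  ##..# -> #   bit 25 = 1  t=0,i=21
  ##... -> #   bit 24 = 1  t=0,i=14
  #.### -> .   bit 23 = 0  t=0,i=11
  #.##. -> #   bit 22 = 1  t=0,i=8
  #.#.# -> #   bit 21 = 1  t=3,i=21
  #.#.. -> .   bit 20 = 0  t=0,i=3
  #..## -> #   bit 19 = 1  t=1,i=6
  #..#. -> .   bit 18 = 0  t=0,i=0
  #...# -> .   bit 17 = 0  t=0,i=15
  #.... -> #   bit 16 = 1  t=1,i=1
  .#### -> #   bit 15 = 1  t=0,i=18
  .###. -> .   bit 14 = 0  t=0,i=12
  .##.# -> .   bit 13 = 0  t=0,i=9
  .##.. -> .   bit 12 = 0  t=1,i=8
  .#.## -> #   bit 11 = 1  t=0,i=7
  .#.#. -> .   bit 10 = 0  t=0,i=2
  .#..# -> #   bit 9 = 1  t=0,i=4
  .#... -> #   bit 8 = 1  t=5,i=3
  ..### -> #   bit 7 = 1  t=0,i=17
  ..##. -> #   bit 6 = 1  t=1,i=7
  ..#.# -> .   bit 5 = 0  t=0,i=1
  ..#.. -> #   bit 4 = 1  t=1,i=4
  ...## -> #   bit 3 = 1  t=0,i=16
  ...#. -> #   bit 2 = 1  t=1,i=3
  ....# -> #   bit 1 = 1  t=1,i=2
  ..... -> #   bit 0 = 1  t=2,i=16
  bits 10010011011010011000101111011111 = 2473167839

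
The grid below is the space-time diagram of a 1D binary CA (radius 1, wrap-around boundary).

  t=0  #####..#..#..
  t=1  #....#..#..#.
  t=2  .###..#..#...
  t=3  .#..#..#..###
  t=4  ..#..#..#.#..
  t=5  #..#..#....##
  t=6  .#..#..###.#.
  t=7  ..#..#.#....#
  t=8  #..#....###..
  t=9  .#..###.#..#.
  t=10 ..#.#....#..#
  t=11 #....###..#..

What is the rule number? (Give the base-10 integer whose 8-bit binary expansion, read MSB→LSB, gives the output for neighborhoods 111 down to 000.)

  [7] ### => .  t=0,i=1
  [6] ##. => .  t=0,i=4
  [5] #.# => .  t=1,i=12
  [4] #.. => #  t=0,i=5
  [3] .## => #  t=0,i=0
  [2] .#. => .  t=0,i=7
  [1] ..# => .  t=0,i=6
  [0] ... => #  t=1,i=2
  bits 00011001 = 25

25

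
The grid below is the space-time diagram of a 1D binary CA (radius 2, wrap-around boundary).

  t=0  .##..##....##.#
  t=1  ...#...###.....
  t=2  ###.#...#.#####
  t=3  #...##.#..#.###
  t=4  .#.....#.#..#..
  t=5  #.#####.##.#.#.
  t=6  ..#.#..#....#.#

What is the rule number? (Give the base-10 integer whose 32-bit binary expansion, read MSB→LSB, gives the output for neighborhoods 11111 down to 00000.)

  [31] ##### => #  t=2,i=0
  [30] ####. => .  t=2,i=1
  [29] ###.# => .  t=2,i=2
  [28] ###.. => .  t=1,i=9
  [27] ##.## => #  t=5,i=7
  [26] ##.#. => .  t=0,i=13
  [25] ##..# => #  t=0,i=3
  [24] ##... => #  t=0,i=7
  [23] #.### => #  t=2,i=10
  [22] #.##. => .  t=0,i=1
  [21] #.#.# => .  t=0,i=14
  [20] #.#.. => #  t=2,i=4
  [19] #..## => .  t=0,i=4
  [18] #..#. => #  t=3,i=9
  [17] #...# => .  t=1,i=5
  [16] #.... => #  t=0,i=8
  [15] .#### => .  t=2,i=11
  [14] .###. => #  t=1,i=8
  [13] .##.# => .  t=0,i=12
  [12] .##.. => .  t=0,i=2
  [11] .#.## => .  t=0,i=0
  [10] .#.#. => #  t=4,i=8
  [9] .#..# => .  t=3,i=8
  [8] .#... => #  t=1,i=4
  [7] ..### => .  t=1,i=7
  [6] ..##. => .  t=0,i=5
  [5] ..#.# => .  t=2,i=8
  [4] ..#.. => .  t=1,i=3
  [3] ...## => .  t=0,i=10
  [2] ...#. => #  t=1,i=2
  [1] ....# => #  t=0,i=9
  [0] ..... => #  t=1,i=0
  bits 10001011100101010100010100000111 = 2341815559

2341815559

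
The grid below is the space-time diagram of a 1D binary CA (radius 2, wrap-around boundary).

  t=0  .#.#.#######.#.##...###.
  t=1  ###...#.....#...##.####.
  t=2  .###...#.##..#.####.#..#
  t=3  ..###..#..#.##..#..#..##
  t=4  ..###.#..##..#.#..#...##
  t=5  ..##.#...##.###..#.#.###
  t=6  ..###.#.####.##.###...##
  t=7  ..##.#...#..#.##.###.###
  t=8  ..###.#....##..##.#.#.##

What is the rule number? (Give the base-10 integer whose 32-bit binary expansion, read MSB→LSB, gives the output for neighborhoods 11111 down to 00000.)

  nb #####: next=.  (t=0,i=7, bit31=0)
  nb ####.: next=.  (t=0,i=10, bit30=0)
  nb ###.#: next=.  (t=0,i=11, bit29=0)
  nb ###..: next=#  (t=0,i=22, bit28=1)
  nb ##.##: next=#  (t=1,i=18, bit27=1)
  nb ##.#.: next=#  (t=0,i=12, bit26=1)
  nb ##..#: next=.  (t=0,i=23, bit25=0)
  nb ##...: next=#  (t=0,i=17, bit24=1)
  nb #.###: next=.  (t=0,i=5, bit23=0)
  nb #.##.: next=.  (t=0,i=15, bit22=0)
  nb #.#.#: next=.  (t=0,i=3, bit21=0)
  nb #.#..: next=.  (t=2,i=20, bit20=0)
  nb #..##: next=.  (t=3,i=1, bit19=0)
  nb #..#.: next=#  (t=0,i=0, bit18=1)
  nb #...#: next=.  (t=0,i=18, bit17=0)
  nb #....: next=.  (t=1,i=8, bit16=0)
  nb .####: next=#  (t=0,i=6, bit15=1)
  nb .###.: next=#  (t=0,i=21, bit14=1)
  nb .##.#: next=#  (t=1,i=17, bit13=1)
  nb .##..: next=#  (t=0,i=16, bit12=1)
  nb .#.##: next=.  (t=0,i=4, bit11=0)
  nb .#.#.: next=#  (t=0,i=2, bit10=1)
  nb .#..#: next=.  (t=2,i=21, bit9=0)
  nb .#...: next=#  (t=1,i=7, bit8=1)
  nb ..###: next=#  (t=0,i=20, bit7=1)
  nb ..##.: next=#  (t=1,i=16, bit6=1)
  nb ..#.#: next=#  (t=0,i=1, bit5=1)
  nb ..#..: next=.  (t=1,i=6, bit4=0)
  nb ...##: next=#  (t=0,i=19, bit3=1)
  nb ...#.: next=.  (t=1,i=5, bit2=0)
  nb ....#: next=#  (t=1,i=10, bit1=1)
  nb .....: next=#  (t=1,i=9, bit0=1)
  bits 00011101000001001111010111101011 = 486864363

486864363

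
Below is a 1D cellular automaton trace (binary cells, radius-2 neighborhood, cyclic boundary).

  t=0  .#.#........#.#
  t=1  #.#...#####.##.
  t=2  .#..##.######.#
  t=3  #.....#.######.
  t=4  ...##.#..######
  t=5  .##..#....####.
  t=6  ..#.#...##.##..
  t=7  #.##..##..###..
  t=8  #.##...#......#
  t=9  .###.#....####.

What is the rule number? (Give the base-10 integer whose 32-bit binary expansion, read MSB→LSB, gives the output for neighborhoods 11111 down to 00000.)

  nb #####: next=#  (t=1,i=8, bit31=1)
  nb ####.: next=#  (t=1,i=9, bit30=1)
  nb ###.#: next=#  (t=1,i=10, bit29=1)
  nb ###..: next=.  (t=4,i=14, bit28=0)
  nb ##.##: next=#  (t=1,i=11, bit27=1)
  nb ##.#.: next=#  (t=1,i=14, bit26=1)
  nb ##..#: next=.  (t=5,i=3, bit25=0)
  nb ##...: next=.  (t=4,i=0, bit24=0)
  nb #.###: next=.  (t=2,i=7, bit23=0)
  nb #.##.: next=#  (t=1,i=12, bit22=1)
  nb #.#.#: next=.  (t=0,i=1, bit21=0)
  nb #.#..: next=.  (t=0,i=3, bit20=0)
  nb #..##: next=.  (t=2,i=3, bit19=0)
  nb #..#.: next=#  (t=5,i=4, bit18=1)
  nb #...#: next=#  (t=1,i=4, bit17=1)
  nb #....: next=.  (t=0,i=5, bit16=0)
  nb .####: next=#  (t=1,i=7, bit15=1)
  nb .###.: next=.  (t=7,i=11, bit14=0)
  nb .##.#: next=.  (t=1,i=13, bit13=0)
  nb .##..: next=#  (t=5,i=2, bit12=1)
  nb .#.##: next=.  (t=3,i=7, bit11=0)
  nb .#.#.: next=#  (t=0,i=0, bit10=1)
  nb .#..#: next=.  (t=2,i=2, bit9=0)
  nb .#...: next=.  (t=0,i=4, bit8=0)
  nb ..###: next=.  (t=1,i=6, bit7=0)
  nb ..##.: next=.  (t=2,i=4, bit6=0)
  nb ..#.#: next=#  (t=0,i=12, bit5=1)
  nb ..#..: next=.  (t=5,i=5, bit4=0)
  nb ...##: next=#  (t=1,i=5, bit3=1)
  nb ...#.: next=.  (t=0,i=11, bit2=0)
  nb ....#: next=#  (t=0,i=10, bit1=1)
  nb .....: next=#  (t=0,i=6, bit0=1)
  bits 11101100010001101001010000101011 = 3964048427

3964048427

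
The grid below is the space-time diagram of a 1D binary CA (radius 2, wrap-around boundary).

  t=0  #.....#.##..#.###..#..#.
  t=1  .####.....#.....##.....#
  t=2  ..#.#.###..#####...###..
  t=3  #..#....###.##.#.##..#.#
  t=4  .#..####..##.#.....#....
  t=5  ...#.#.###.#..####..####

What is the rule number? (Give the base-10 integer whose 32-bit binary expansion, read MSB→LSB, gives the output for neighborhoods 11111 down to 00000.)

3121325323

  nb #####: next=#  (t=2,i=13, bit31=1)
  nb ####.: next=.  (t=1,i=3, bit30=0)
  nb ###.#: next=#  (t=3,i=10, bit29=1)
  nb ###..: next=#  (t=0,i=16, bit28=1)
  nb ##.##: next=#  (t=3,i=11, bit27=1)
  nb ##.#.: next=.  (t=3,i=14, bit26=0)
  nb ##..#: next=#  (t=0,i=10, bit25=1)
  nb ##...: next=.  (t=1,i=5, bit24=0)
  nb #.###: next=.  (t=0,i=14, bit23=0)
  nb #.##.: next=.  (t=0,i=8, bit22=0)
  nb #.#.#: next=.  (t=2,i=4, bit21=0)
  nb #.#..: next=.  (t=0,i=0, bit20=0)
  nb #..##: next=#  (t=2,i=10, bit19=1)
  nb #..#.: next=.  (t=0,i=11, bit18=0)
  nb #...#: next=#  (t=2,i=17, bit17=1)
  nb #....: next=#  (t=0,i=2, bit16=1)
  nb .####: next=#  (t=1,i=2, bit15=1)
  nb .###.: next=.  (t=0,i=15, bit14=0)
  nb .##.#: next=#  (t=3,i=13, bit13=1)
  nb .##..: next=.  (t=0,i=9, bit12=0)
  nb .#.##: next=.  (t=0,i=7, bit11=0)
  nb .#.#.: next=#  (t=0,i=23, bit10=1)
  nb .#..#: next=.  (t=0,i=20, bit9=0)
  nb .#...: next=#  (t=0,i=1, bit8=1)
  nb ..###: next=.  (t=2,i=11, bit7=0)
  nb ..##.: next=.  (t=1,i=16, bit6=0)
  nb ..#.#: next=.  (t=0,i=6, bit5=0)
  nb ..#..: next=.  (t=0,i=19, bit4=0)
  nb ...##: next=#  (t=1,i=15, bit3=1)
  nb ...#.: next=.  (t=0,i=5, bit2=0)
  nb ....#: next=#  (t=0,i=4, bit1=1)
  nb .....: next=#  (t=0,i=3, bit0=1)
  bits 10111010000010111010010100001011 = 3121325323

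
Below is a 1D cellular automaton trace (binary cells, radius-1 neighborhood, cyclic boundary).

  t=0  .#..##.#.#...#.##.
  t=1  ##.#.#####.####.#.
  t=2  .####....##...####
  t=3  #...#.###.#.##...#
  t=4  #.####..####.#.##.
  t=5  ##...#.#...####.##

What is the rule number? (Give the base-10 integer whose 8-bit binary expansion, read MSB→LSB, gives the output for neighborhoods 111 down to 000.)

103

  ###|.  b7=0 t=1,i=6
  ##.|#  b6=1 t=0,i=5
  #.#|#  b5=1 t=0,i=6
  #..|.  b4=0 t=0,i=2
  .##|.  b3=0 t=0,i=4
  .#.|#  b2=1 t=0,i=1
  ..#|#  b1=1 t=0,i=0
  ...|#  b0=1 t=0,i=11
  bits 01100111 = 103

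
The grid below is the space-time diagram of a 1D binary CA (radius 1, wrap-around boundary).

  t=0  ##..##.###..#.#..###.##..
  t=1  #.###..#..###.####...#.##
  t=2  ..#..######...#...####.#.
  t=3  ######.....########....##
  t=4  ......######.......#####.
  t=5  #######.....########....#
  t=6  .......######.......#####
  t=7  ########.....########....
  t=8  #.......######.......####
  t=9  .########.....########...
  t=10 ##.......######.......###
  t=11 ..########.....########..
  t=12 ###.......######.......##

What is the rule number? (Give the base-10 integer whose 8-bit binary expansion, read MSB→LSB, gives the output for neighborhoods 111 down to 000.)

31

  ### -> .   bit 7 = 0  t=0,i=8
  ##. -> .   bit 6 = 0  t=0,i=1
  #.# -> .   bit 5 = 0  t=0,i=6
  #.. -> #   bit 4 = 1  t=0,i=2
  .## -> #   bit 3 = 1  t=0,i=0
  .#. -> #   bit 2 = 1  t=0,i=12
  ..# -> #   bit 1 = 1  t=0,i=3
  ... -> #   bit 0 = 1  t=1,i=19
  bits 00011111 = 31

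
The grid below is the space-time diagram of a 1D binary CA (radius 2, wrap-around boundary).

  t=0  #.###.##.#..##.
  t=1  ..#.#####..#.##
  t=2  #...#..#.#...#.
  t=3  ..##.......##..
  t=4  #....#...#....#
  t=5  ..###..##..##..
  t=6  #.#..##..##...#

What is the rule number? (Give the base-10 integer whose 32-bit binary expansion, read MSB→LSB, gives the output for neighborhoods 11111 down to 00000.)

1858805894

  nb #####: next=.  (t=1,i=6, bit31=0)
  nb ####.: next=#  (t=1,i=7, bit30=1)
  nb ###.#: next=#  (t=0,i=4, bit29=1)
  nb ###..: next=.  (t=1,i=8, bit28=0)
  nb ##.##: next=#  (t=0,i=5, bit27=1)
  nb ##.#.: next=#  (t=0,i=8, bit26=1)
  nb ##..#: next=#  (t=1,i=0, bit25=1)
  nb ##...: next=.  (t=3,i=4, bit24=0)
  nb #.###: next=#  (t=0,i=2, bit23=1)
  nb #.##.: next=#  (t=0,i=6, bit22=1)
  nb #.#.#: next=.  (t=0,i=0, bit21=0)
  nb #.#..: next=.  (t=0,i=9, bit20=0)
  nb #..##: next=#  (t=0,i=11, bit19=1)
  nb #..#.: next=.  (t=1,i=1, bit18=0)
  nb #...#: next=#  (t=2,i=2, bit17=1)
  nb #....: next=#  (t=3,i=5, bit16=1)
  nb .####: next=.  (t=1,i=5, bit15=0)
  nb .###.: next=.  (t=0,i=3, bit14=0)
  nb .##.#: next=#  (t=0,i=7, bit13=1)
  nb .##..: next=.  (t=1,i=14, bit12=0)
  nb .#.##: next=.  (t=0,i=1, bit11=0)
  nb .#.#.: next=.  (t=2,i=8, bit10=0)
  nb .#..#: next=.  (t=0,i=10, bit9=0)
  nb .#...: next=.  (t=2,i=1, bit8=0)
  nb ..###: next=#  (t=5,i=2, bit7=1)
  nb ..##.: next=.  (t=0,i=12, bit6=0)
  nb ..#.#: next=.  (t=1,i=2, bit5=0)
  nb ..#..: next=.  (t=2,i=4, bit4=0)
  nb ...##: next=.  (t=3,i=1, bit3=0)
  nb ...#.: next=#  (t=2,i=3, bit2=1)
  nb ....#: next=#  (t=3,i=0, bit1=1)
  nb .....: next=.  (t=3,i=6, bit0=0)
  bits 01101110110010110010000010000110 = 1858805894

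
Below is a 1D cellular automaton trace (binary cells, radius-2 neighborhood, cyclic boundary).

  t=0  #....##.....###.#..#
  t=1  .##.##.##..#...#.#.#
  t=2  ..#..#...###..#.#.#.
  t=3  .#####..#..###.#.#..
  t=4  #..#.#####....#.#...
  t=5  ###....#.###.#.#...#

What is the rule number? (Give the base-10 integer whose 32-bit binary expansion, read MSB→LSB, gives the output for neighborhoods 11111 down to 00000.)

2533697116

  #####|#  b31=1 t=3,i=3
  ####.|.  b30=0 t=3,i=4
  ###.#|.  b29=0 t=0,i=14
  ###..|#  b28=1 t=2,i=11
  ##.##|.  b27=0 t=1,i=3
  ##.#.|#  b26=1 t=0,i=15
  ##..#|#  b25=1 t=1,i=9
  ##...|#  b24=1 t=0,i=1
  #.###|.  b23=0 t=4,i=5
  #.##.|.  b22=0 t=1,i=1
  #.#.#|.  b21=0 t=1,i=17
  #.#..|.  b20=0 t=0,i=16
  #..##|.  b19=0 t=0,i=18
  #..#.|#  b18=1 t=1,i=10
  #...#|.  b17=0 t=1,i=13
  #....|#  b16=1 t=0,i=2
  .####|.  b15=0 t=3,i=2
  .###.|.  b14=0 t=0,i=13
  .##.#|#  b13=1 t=1,i=2
  .##..|.  b12=0 t=0,i=0
  .#.##|.  b11=0 t=1,i=0
  .#.#.|#  b10=1 t=1,i=16
  .#..#|#  b9=1 t=0,i=17
  .#...|.  b8=0 t=1,i=12
  ..###|.  b7=0 t=0,i=12
  ..##.|#  b6=1 t=0,i=5
  ..#.#|.  b5=0 t=1,i=15
  ..#..|#  b4=1 t=1,i=11
  ...##|#  b3=1 t=0,i=4
  ...#.|#  b2=1 t=1,i=14
  ....#|.  b1=0 t=0,i=3
  .....|.  b0=0 t=0,i=9
  bits 10010111000001010010011001011100 = 2533697116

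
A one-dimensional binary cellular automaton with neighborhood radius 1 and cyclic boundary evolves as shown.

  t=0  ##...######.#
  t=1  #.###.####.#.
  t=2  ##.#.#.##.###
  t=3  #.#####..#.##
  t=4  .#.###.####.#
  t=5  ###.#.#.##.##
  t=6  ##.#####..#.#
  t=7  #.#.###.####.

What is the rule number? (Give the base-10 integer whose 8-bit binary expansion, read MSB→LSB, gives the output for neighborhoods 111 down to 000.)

  ### -> #   bit 7 = 1  t=0,i=0
  ##. -> .   bit 6 = 0  t=0,i=1
  #.# -> #   bit 5 = 1  t=0,i=11
  #.. -> #   bit 4 = 1  t=0,i=2
  .## -> .   bit 3 = 0  t=0,i=5
  .#. -> #   bit 2 = 1  t=1,i=0
  ..# -> #   bit 1 = 1  t=0,i=4
  ... -> #   bit 0 = 1  t=0,i=3
  bits 10110111 = 183

183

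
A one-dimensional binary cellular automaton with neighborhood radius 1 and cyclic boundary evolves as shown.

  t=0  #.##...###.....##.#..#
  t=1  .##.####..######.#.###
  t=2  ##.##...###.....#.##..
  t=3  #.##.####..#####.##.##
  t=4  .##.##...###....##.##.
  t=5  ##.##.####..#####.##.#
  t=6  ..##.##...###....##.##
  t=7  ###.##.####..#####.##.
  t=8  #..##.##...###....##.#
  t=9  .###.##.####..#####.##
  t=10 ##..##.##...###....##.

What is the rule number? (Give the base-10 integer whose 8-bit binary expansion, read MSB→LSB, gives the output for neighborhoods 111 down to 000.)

  nb ###: next=.  (t=0,i=8, bit7=0)
  nb ##.: next=.  (t=0,i=0, bit6=0)
  nb #.#: next=#  (t=0,i=1, bit5=1)
  nb #..: next=#  (t=0,i=4, bit4=1)
  nb .##: next=#  (t=0,i=2, bit3=1)
  nb .#.: next=.  (t=0,i=18, bit2=0)
  nb ..#: next=#  (t=0,i=6, bit1=1)
  nb ...: next=#  (t=0,i=5, bit0=1)
  bits 00111011 = 59

59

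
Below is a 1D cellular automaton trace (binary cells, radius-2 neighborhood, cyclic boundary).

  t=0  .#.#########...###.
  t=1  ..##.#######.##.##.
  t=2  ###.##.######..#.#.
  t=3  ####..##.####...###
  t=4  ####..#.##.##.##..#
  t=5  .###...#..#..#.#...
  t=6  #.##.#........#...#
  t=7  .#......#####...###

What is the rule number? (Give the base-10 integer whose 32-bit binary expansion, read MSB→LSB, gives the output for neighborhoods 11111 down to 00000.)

4171390027

  #####|#  b31=1 t=0,i=5
  ####.|#  b30=1 t=0,i=10
  ###.#|#  b29=1 t=1,i=11
  ###..|#  b28=1 t=0,i=11
  ##.##|#  b27=1 t=1,i=4
  ##.#.|.  b26=0 t=6,i=4
  ##..#|.  b25=0 t=0,i=18
  ##...|.  b24=0 t=0,i=12
  #.###|#  b23=1 t=0,i=3
  #.##.|.  b22=0 t=1,i=13
  #.#.#|#  b21=1 t=2,i=17
  #.#..|.  b20=0 t=5,i=15
  #..##|.  b19=0 t=3,i=5
  #..#.|.  b18=0 t=0,i=0
  #...#|#  b17=1 t=0,i=13
  #....|.  b16=0 t=5,i=17
  .####|.  b15=0 t=0,i=4
  .###.|#  b14=1 t=0,i=16
  .##.#|.  b13=0 t=1,i=3
  .##..|#  b12=1 t=1,i=17
  .#.##|#  b11=1 t=0,i=2
  .#.#.|#  b10=1 t=2,i=16
  .#..#|.  b9=0 t=5,i=8
  .#...|.  b8=0 t=5,i=16
  ..###|.  b7=0 t=0,i=15
  ..##.|#  b6=1 t=1,i=2
  ..#.#|.  b5=0 t=0,i=1
  ..#..|.  b4=0 t=5,i=7
  ...##|#  b3=1 t=0,i=14
  ...#.|.  b2=0 t=5,i=6
  ....#|#  b1=1 t=5,i=18
  .....|#  b0=1 t=6,i=8
  bits 11111000101000100101110001001011 = 4171390027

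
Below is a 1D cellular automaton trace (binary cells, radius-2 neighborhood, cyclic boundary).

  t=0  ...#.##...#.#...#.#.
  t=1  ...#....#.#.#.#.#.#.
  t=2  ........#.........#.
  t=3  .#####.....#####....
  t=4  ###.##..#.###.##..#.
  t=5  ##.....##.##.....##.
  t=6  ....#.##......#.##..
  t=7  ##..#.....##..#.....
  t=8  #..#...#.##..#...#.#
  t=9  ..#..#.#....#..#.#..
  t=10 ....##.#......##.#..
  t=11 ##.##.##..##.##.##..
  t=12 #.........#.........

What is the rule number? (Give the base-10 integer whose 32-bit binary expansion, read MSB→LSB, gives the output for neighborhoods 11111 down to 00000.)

  #####|.  b31=0 t=3,i=3
  ####.|#  b30=1 t=3,i=4
  ###.#|.  b29=0 t=4,i=2
  ###..|#  b28=1 t=3,i=5
  ##.##|.  b27=0 t=4,i=3
  ##.#.|#  b26=1 t=10,i=6
  ##..#|.  b25=0 t=4,i=6
  ##...|.  b24=0 t=0,i=7
  #.###|#  b23=1 t=4,i=0
  #.##.|.  b22=0 t=0,i=5
  #.#.#|.  b21=0 t=1,i=10
  #.#..|#  b20=1 t=0,i=12
  #..##|.  b19=0 t=11,i=9
  #..#.|#  b18=1 t=4,i=7
  #...#|#  b17=1 t=0,i=8
  #....|.  b16=0 t=0,i=0
  .####|#  b15=1 t=3,i=2
  .###.|#  b14=1 t=4,i=1
  .##.#|.  b13=0 t=5,i=8
  .##..|.  b12=0 t=0,i=6
  .#.##|.  b11=0 t=0,i=4
  .#.#.|.  b10=0 t=0,i=11
  .#..#|.  b9=0 t=9,i=3
  .#...|.  b8=0 t=0,i=13
  ..###|#  b7=1 t=3,i=1
  ..##.|#  b6=1 t=5,i=7
  ..#.#|#  b5=1 t=0,i=3
  ..#..|.  b4=0 t=1,i=3
  ...##|#  b3=1 t=3,i=0
  ...#.|.  b2=0 t=0,i=2
  ....#|.  b1=0 t=0,i=1
  .....|#  b0=1 t=2,i=1
  bits 01010100100101101100000011101001 = 1419165929

1419165929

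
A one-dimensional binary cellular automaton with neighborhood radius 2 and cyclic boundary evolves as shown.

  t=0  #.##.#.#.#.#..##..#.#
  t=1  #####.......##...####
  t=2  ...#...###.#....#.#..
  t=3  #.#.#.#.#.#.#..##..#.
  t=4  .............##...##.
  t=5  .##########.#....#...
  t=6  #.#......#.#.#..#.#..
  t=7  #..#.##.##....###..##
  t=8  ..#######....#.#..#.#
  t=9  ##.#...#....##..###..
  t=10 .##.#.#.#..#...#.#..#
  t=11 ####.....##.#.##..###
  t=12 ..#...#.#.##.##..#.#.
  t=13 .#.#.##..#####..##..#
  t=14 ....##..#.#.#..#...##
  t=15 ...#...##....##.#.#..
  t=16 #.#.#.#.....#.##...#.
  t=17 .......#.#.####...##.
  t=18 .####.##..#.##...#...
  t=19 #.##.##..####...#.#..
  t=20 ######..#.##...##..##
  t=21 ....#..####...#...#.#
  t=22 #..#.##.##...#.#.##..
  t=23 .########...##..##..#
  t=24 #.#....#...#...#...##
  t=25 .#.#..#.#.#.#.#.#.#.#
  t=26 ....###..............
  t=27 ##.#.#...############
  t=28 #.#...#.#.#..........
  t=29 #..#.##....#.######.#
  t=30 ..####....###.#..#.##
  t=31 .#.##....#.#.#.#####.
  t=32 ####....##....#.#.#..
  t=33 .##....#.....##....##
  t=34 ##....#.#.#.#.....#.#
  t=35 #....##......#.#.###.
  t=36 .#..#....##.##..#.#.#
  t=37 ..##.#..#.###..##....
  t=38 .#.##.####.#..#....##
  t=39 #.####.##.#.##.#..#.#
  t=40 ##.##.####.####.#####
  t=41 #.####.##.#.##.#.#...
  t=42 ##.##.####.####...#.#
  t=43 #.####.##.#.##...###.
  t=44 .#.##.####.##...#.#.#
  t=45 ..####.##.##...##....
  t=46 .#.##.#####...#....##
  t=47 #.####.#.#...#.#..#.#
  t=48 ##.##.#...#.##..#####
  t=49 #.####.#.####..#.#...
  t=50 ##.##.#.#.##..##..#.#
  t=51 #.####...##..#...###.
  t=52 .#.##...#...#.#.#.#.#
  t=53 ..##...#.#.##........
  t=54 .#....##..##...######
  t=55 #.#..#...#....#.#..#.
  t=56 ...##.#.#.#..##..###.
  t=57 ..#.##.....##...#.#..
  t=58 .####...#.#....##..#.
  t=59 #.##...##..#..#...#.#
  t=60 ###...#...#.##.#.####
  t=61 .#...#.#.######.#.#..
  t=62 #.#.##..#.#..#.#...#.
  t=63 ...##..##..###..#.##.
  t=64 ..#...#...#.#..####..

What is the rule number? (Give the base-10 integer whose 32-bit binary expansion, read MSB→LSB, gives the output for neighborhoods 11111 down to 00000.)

1280109357

  ##### -> .   bit 31 = 0  t=1,i=0
  ####. -> #   bit 30 = 1  t=1,i=3
  ###.# -> .   bit 29 = 0  t=2,i=9
  ###.. -> .   bit 28 = 0  t=1,i=4
  ##.## -> #   bit 27 = 1  t=0,i=1
  ##.#. -> #   bit 26 = 1  t=0,i=4
  ##..# -> .   bit 25 = 0  t=0,i=16
  ##... -> .   bit 24 = 0  t=1,i=5
  #.### -> .   bit 23 = 0  t=17,i=11
  #.##. -> #   bit 22 = 1  t=0,i=2
  #.#.# -> .   bit 21 = 0  t=0,i=5
  #.#.. -> .   bit 20 = 0  t=0,i=11
  #..## -> #   bit 19 = 1  t=0,i=13
  #..#. -> #   bit 18 = 1  t=0,i=17
  #...# -> .   bit 17 = 0  t=1,i=15
  #.... -> .   bit 16 = 0  t=1,i=6
  .#### -> #   bit 15 = 1  t=1,i=18
  .###. -> #   bit 14 = 1  t=2,i=8
  .##.# -> #   bit 13 = 1  t=0,i=0
  .##.. -> .   bit 12 = 0  t=0,i=15
  .#.## -> #   bit 11 = 1  t=0,i=19
  .#.#. -> .   bit 10 = 0  t=0,i=6
  .#..# -> #   bit 9 = 1  t=0,i=12
  .#... -> #   bit 8 = 1  t=2,i=4
  ..### -> .   bit 7 = 0  t=1,i=17
  ..##. -> .   bit 6 = 0  t=0,i=14
  ..#.# -> #   bit 5 = 1  t=0,i=18
  ..#.. -> .   bit 4 = 0  t=2,i=3
  ...## -> #   bit 3 = 1  t=1,i=11
  ...#. -> #   bit 2 = 1  t=2,i=2
  ....# -> .   bit 1 = 0  t=1,i=10
  ..... -> #   bit 0 = 1  t=1,i=7
  bits 01001100010011001110101100101101 = 1280109357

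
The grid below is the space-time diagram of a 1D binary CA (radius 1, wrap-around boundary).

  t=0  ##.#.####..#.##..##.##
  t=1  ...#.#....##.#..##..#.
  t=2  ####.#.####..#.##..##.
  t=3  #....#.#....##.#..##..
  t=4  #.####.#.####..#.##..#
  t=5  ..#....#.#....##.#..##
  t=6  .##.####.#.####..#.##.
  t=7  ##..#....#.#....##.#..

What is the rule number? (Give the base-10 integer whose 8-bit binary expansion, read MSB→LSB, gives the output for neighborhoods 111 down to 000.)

15

  nb ###: next=.  (t=0,i=0, bit7=0)
  nb ##.: next=.  (t=0,i=1, bit6=0)
  nb #.#: next=.  (t=0,i=2, bit5=0)
  nb #..: next=.  (t=0,i=9, bit4=0)
  nb .##: next=#  (t=0,i=5, bit3=1)
  nb .#.: next=#  (t=0,i=3, bit2=1)
  nb ..#: next=#  (t=0,i=10, bit1=1)
  nb ...: next=#  (t=1,i=0, bit0=1)
  bits 00001111 = 15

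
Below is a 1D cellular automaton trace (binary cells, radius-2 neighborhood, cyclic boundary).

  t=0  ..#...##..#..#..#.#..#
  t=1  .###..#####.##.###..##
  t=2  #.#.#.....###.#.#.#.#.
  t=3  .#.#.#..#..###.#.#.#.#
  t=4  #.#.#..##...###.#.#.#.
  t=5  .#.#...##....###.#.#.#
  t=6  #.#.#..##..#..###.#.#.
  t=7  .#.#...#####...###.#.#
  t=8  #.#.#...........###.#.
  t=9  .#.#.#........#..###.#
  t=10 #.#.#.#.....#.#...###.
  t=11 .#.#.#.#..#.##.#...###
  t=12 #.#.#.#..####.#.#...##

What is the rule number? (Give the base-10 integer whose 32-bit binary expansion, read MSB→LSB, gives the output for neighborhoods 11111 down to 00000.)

  [31] ##### => .  t=1,i=8
  [30] ####. => .  t=1,i=9
  [29] ###.# => #  t=1,i=10
  [28] ###.. => .  t=1,i=3
  [27] ##.## => #  t=1,i=0
  [26] ##.#. => #  t=2,i=13
  [25] ##..# => #  t=0,i=8
  [24] ##... => .  t=4,i=9
  [23] #.### => .  t=1,i=1
  [22] #.##. => #  t=1,i=12
  [21] #.#.# => .  t=2,i=0
  [20] #.#.. => .  t=0,i=18
  [19] #..## => .  t=1,i=5
  [18] #..#. => #  t=0,i=1
  [17] #...# => .  t=0,i=4
  [16] #.... => .  t=2,i=6
  [15] .#### => .  t=1,i=7
  [14] .###. => #  t=1,i=2
  [13] .##.# => .  t=1,i=13
  [12] .##.. => #  t=0,i=7
  [11] .#.## => #  t=11,i=11
  [10] .#.#. => #  t=0,i=17
  [9] .#..# => .  t=0,i=0
  [8] .#... => #  t=0,i=3
  [7] ..### => .  t=1,i=6
  [6] ..##. => #  t=0,i=6
  [5] ..#.# => #  t=0,i=16
  [4] ..#.. => #  t=0,i=2
  [3] ...## => .  t=0,i=5
  [2] ...#. => .  t=9,i=13
  [1] ....# => #  t=2,i=8
  [0] ..... => .  t=2,i=7
  bits 00101110010001000101110101110010 = 776232306

776232306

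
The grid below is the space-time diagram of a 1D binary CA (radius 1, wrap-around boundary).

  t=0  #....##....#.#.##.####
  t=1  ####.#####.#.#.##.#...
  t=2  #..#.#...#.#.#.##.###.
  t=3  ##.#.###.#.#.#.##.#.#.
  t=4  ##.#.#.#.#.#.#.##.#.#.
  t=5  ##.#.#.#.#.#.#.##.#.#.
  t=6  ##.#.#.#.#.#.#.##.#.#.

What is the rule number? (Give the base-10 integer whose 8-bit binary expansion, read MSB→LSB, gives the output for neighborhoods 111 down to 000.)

93

  [7] ### => .  t=0,i=19
  [6] ##. => #  t=0,i=0
  [5] #.# => .  t=0,i=12
  [4] #.. => #  t=0,i=1
  [3] .## => #  t=0,i=5
  [2] .#. => #  t=0,i=11
  [1] ..# => .  t=0,i=4
  [0] ... => #  t=0,i=2
  bits 01011101 = 93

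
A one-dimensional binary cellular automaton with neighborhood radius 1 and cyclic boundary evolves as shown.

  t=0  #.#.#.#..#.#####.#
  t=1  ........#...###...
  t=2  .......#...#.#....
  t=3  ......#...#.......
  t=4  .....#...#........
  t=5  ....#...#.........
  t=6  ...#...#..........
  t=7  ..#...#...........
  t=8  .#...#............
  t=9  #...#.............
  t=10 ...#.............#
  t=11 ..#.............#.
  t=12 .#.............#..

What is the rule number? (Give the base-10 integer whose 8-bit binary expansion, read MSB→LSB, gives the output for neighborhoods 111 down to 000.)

  nb ###: next=#  (t=0,i=12, bit7=1)
  nb ##.: next=.  (t=0,i=0, bit6=0)
  nb #.#: next=.  (t=0,i=1, bit5=0)
  nb #..: next=.  (t=0,i=7, bit4=0)
  nb .##: next=.  (t=0,i=11, bit3=0)
  nb .#.: next=.  (t=0,i=2, bit2=0)
  nb ..#: next=#  (t=0,i=8, bit1=1)
  nb ...: next=.  (t=1,i=0, bit0=0)
  bits 10000010 = 130

130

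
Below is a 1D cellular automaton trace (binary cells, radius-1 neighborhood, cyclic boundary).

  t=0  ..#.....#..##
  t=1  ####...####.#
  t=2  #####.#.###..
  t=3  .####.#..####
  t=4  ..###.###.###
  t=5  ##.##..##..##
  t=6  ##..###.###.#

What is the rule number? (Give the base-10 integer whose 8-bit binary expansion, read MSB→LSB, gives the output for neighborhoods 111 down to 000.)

214

  ###|#  b7=1 t=1,i=0
  ##.|#  b6=1 t=0,i=12
  #.#|.  b5=0 t=1,i=11
  #..|#  b4=1 t=0,i=0
  .##|.  b3=0 t=0,i=11
  .#.|#  b2=1 t=0,i=2
  ..#|#  b1=1 t=0,i=1
  ...|.  b0=0 t=0,i=4
  bits 11010110 = 214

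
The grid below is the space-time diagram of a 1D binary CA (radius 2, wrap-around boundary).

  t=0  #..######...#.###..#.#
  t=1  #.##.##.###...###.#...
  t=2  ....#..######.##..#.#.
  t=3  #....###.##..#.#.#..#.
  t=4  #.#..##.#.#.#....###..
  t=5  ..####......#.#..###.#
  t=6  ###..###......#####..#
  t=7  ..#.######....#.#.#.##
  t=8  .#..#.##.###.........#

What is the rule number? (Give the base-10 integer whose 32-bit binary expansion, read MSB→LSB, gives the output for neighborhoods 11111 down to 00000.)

2577355456

  [31] ##### => #  t=0,i=5
  [30] ####. => .  t=0,i=7
  [29] ###.# => .  t=1,i=16
  [28] ###.. => #  t=0,i=8
  [27] ##.## => #  t=1,i=4
  [26] ##.#. => .  t=1,i=17
  [25] ##..# => .  t=0,i=1
  [24] ##... => #  t=0,i=9
  [23] #.### => #  t=0,i=14
  [22] #.##. => .  t=0,i=21
  [21] #.#.# => .  t=3,i=15
  [20] #.#.. => #  t=1,i=18
  [19] #..## => #  t=0,i=2
  [18] #..#. => #  t=0,i=18
  [17] #...# => #  t=0,i=10
  [16] #.... => #  t=2,i=0
  [15] .#### => .  t=0,i=4
  [14] .###. => #  t=0,i=15
  [13] .##.# => .  t=1,i=3
  [12] .##.. => #  t=0,i=0
  [11] .#.## => .  t=0,i=13
  [10] .#.#. => .  t=2,i=19
  [9] .#..# => #  t=2,i=5
  [8] .#... => .  t=1,i=19
  [7] ..### => #  t=0,i=3
  [6] ..##. => #  t=4,i=5
  [5] ..#.# => .  t=0,i=12
  [4] ..#.. => .  t=2,i=4
  [3] ...## => .  t=1,i=13
  [2] ...#. => .  t=0,i=11
  [1] ....# => .  t=2,i=2
  [0] ..... => .  t=2,i=1
  bits 10011001100111110101001011000000 = 2577355456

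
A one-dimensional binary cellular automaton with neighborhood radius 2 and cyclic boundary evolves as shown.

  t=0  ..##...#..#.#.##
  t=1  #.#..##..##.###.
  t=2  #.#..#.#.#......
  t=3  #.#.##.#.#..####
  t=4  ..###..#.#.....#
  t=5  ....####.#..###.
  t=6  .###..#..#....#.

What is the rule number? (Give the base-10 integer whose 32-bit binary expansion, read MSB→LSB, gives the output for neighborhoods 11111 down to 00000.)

  ##### -> .   bit 31 = 0  t=3,i=14
  ####. -> #   bit 30 = 1  t=3,i=15
  ###.# -> .   bit 29 = 0  t=1,i=14
  ###.. -> #   bit 28 = 1  t=4,i=4
  ##.## -> .   bit 27 = 0  t=1,i=11
  ##.#. -> .   bit 26 = 0  t=1,i=15
  ##..# -> #   bit 25 = 1  t=0,i=0
  ##... -> .   bit 24 = 0  t=0,i=4
  #.### -> .   bit 23 = 0  t=1,i=12
  #.##. -> #   bit 22 = 1  t=0,i=14
  #.#.# -> #   bit 21 = 1  t=0,i=12
  #.#.. -> #   bit 20 = 1  t=1,i=2
  #..## -> .   bit 19 = 0  t=0,i=1
  #..#. -> #   bit 18 = 1  t=0,i=9
  #...# -> #   bit 17 = 1  t=0,i=5
  #.... -> .   bit 16 = 0  t=2,i=11
  .#### -> .   bit 15 = 0  t=3,i=13
  .###. -> .   bit 14 = 0  t=1,i=13
  .##.# -> .   bit 13 = 0  t=1,i=10
  .##.. -> .   bit 12 = 0  t=0,i=3
  .#.## -> #   bit 11 = 1  t=0,i=13
  .#.#. -> .   bit 10 = 0  t=0,i=11
  .#..# -> .   bit 9 = 0  t=0,i=8
  .#... -> .   bit 8 = 0  t=2,i=10
  ..### -> .   bit 7 = 0  t=3,i=12
  ..##. -> #   bit 6 = 1  t=0,i=2
  ..#.# -> #   bit 5 = 1  t=0,i=10
  ..#.. -> .   bit 4 = 0  t=0,i=7
  ...## -> #   bit 3 = 1  t=5,i=3
  ...#. -> #   bit 2 = 1  t=0,i=6
  ....# -> #   bit 1 = 1  t=2,i=14
  ..... -> #   bit 0 = 1  t=2,i=12
  bits 01010010011101100000100001101111 = 1383467119

1383467119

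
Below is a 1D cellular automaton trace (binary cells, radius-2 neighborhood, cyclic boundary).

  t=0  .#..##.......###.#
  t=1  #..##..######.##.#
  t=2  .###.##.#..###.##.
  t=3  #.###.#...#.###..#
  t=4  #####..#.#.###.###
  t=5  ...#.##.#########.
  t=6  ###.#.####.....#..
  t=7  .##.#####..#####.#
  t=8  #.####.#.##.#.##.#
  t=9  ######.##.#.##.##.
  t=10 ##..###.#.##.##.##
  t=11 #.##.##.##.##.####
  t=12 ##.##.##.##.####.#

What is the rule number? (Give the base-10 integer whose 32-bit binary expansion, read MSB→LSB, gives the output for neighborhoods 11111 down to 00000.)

1789783391

  nb #####: next=.  (t=1,i=9, bit31=0)
  nb ####.: next=#  (t=1,i=11, bit30=1)
  nb ###.#: next=#  (t=0,i=15, bit29=1)
  nb ###..: next=.  (t=3,i=14, bit28=0)
  nb ##.##: next=#  (t=1,i=13, bit27=1)
  nb ##.#.: next=.  (t=0,i=16, bit26=0)
  nb ##..#: next=#  (t=1,i=1, bit25=1)
  nb ##...: next=.  (t=0,i=6, bit24=0)
  nb #.###: next=#  (t=3,i=2, bit23=1)
  nb #.##.: next=.  (t=1,i=14, bit22=0)
  nb #.#.#: next=#  (t=0,i=17, bit21=1)
  nb #.#..: next=.  (t=0,i=1, bit20=0)
  nb #..##: next=#  (t=0,i=3, bit19=1)
  nb #..#.: next=#  (t=4,i=6, bit18=1)
  nb #...#: next=.  (t=3,i=8, bit17=0)
  nb #....: next=#  (t=0,i=7, bit16=1)
  nb .####: next=#  (t=1,i=8, bit15=1)
  nb .###.: next=#  (t=0,i=14, bit14=1)
  nb .##.#: next=#  (t=1,i=15, bit13=1)
  nb .##..: next=.  (t=0,i=5, bit12=0)
  nb .#.##: next=#  (t=3,i=11, bit11=1)
  nb .#.#.: next=#  (t=0,i=0, bit10=1)
  nb .#..#: next=.  (t=0,i=2, bit9=0)
  nb .#...: next=#  (t=3,i=7, bit8=1)
  nb ..###: next=.  (t=0,i=13, bit7=0)
  nb ..##.: next=#  (t=0,i=4, bit6=1)
  nb ..#.#: next=.  (t=3,i=10, bit5=0)
  nb ..#..: next=#  (t=6,i=15, bit4=1)
  nb ...##: next=#  (t=0,i=12, bit3=1)
  nb ...#.: next=#  (t=3,i=9, bit2=1)
  nb ....#: next=#  (t=0,i=11, bit1=1)
  nb .....: next=#  (t=0,i=8, bit0=1)
  bits 01101010101011011110110101011111 = 1789783391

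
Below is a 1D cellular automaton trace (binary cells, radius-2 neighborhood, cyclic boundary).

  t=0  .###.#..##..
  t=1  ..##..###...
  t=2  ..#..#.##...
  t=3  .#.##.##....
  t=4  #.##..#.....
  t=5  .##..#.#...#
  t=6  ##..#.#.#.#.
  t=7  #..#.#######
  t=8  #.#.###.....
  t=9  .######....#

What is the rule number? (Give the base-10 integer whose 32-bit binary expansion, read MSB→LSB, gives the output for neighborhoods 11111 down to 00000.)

  nb #####: next=.  (t=7,i=7, bit31=0)
  nb ####.: next=.  (t=7,i=11, bit30=0)
  nb ###.#: next=#  (t=0,i=3, bit29=1)
  nb ###..: next=#  (t=1,i=8, bit28=1)
  nb ##.##: next=.  (t=3,i=5, bit27=0)
  nb ##.#.: next=.  (t=0,i=4, bit26=0)
  nb ##..#: next=.  (t=1,i=4, bit25=0)
  nb ##...: next=.  (t=0,i=10, bit24=0)
  nb #.###: next=#  (t=7,i=5, bit23=1)
  nb #.##.: next=#  (t=2,i=7, bit22=1)
  nb #.#.#: next=#  (t=6,i=6, bit21=1)
  nb #.#..: next=.  (t=0,i=5, bit20=0)
  nb #..##: next=#  (t=0,i=7, bit19=1)
  nb #..#.: next=#  (t=2,i=4, bit18=1)
  nb #...#: next=.  (t=0,i=11, bit17=0)
  nb #....: next=.  (t=1,i=10, bit16=0)
  nb .####: next=#  (t=7,i=6, bit15=1)
  nb .###.: next=#  (t=0,i=2, bit14=1)
  nb .##.#: next=.  (t=3,i=4, bit13=0)
  nb .##..: next=.  (t=0,i=9, bit12=0)
  nb .#.##: next=#  (t=2,i=6, bit11=1)
  nb .#.#.: next=#  (t=5,i=6, bit10=1)
  nb .#..#: next=#  (t=0,i=6, bit9=1)
  nb .#...: next=#  (t=4,i=7, bit8=1)
  nb ..###: next=.  (t=0,i=1, bit7=0)
  nb ..##.: next=#  (t=0,i=8, bit6=1)
  nb ..#.#: next=.  (t=2,i=5, bit5=0)
  nb ..#..: next=.  (t=2,i=2, bit4=0)
  nb ...##: next=.  (t=0,i=0, bit3=0)
  nb ...#.: next=#  (t=2,i=1, bit2=1)
  nb ....#: next=.  (t=1,i=0, bit1=0)
  nb .....: next=.  (t=1,i=11, bit0=0)
  bits 00110000111011001100111101000100 = 820825924

820825924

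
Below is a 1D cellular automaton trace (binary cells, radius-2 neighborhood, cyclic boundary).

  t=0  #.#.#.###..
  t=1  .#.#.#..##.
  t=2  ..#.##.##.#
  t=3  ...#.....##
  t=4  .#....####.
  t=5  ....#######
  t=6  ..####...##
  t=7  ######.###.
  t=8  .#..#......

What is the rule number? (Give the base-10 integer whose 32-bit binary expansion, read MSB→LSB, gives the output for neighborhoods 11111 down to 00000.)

  nb #####: next=.  (t=5,i=6, bit31=0)
  nb ####.: next=#  (t=4,i=8, bit30=1)
  nb ###.#: next=.  (t=7,i=5, bit29=0)
  nb ###..: next=#  (t=0,i=8, bit28=1)
  nb ##.##: next=.  (t=2,i=6, bit27=0)
  nb ##.#.: next=#  (t=2,i=9, bit26=1)
  nb ##..#: next=#  (t=0,i=9, bit25=1)
  nb ##...: next=.  (t=3,i=0, bit24=0)
  nb #.###: next=.  (t=0,i=6, bit23=0)
  nb #.##.: next=.  (t=2,i=4, bit22=0)
  nb #.#.#: next=.  (t=0,i=2, bit21=0)
  nb #.#..: next=#  (t=1,i=5, bit20=1)
  nb #..##: next=#  (t=1,i=7, bit19=1)
  nb #..#.: next=.  (t=0,i=10, bit18=0)
  nb #...#: next=#  (t=3,i=1, bit17=1)
  nb #....: next=.  (t=3,i=5, bit16=0)
  nb .####: next=#  (t=4,i=7, bit15=1)
  nb .###.: next=.  (t=0,i=7, bit14=0)
  nb .##.#: next=.  (t=2,i=5, bit13=0)
  nb .##..: next=.  (t=1,i=9, bit12=0)
  nb .#.##: next=#  (t=0,i=5, bit11=1)
  nb .#.#.: next=#  (t=0,i=1, bit10=1)
  nb .#..#: next=.  (t=1,i=6, bit9=0)
  nb .#...: next=.  (t=3,i=4, bit8=0)
  nb ..###: next=#  (t=4,i=6, bit7=1)
  nb ..##.: next=#  (t=1,i=8, bit6=1)
  nb ..#.#: next=.  (t=0,i=0, bit5=0)
  nb ..#..: next=.  (t=3,i=3, bit4=0)
  nb ...##: next=#  (t=3,i=8, bit3=1)
  nb ...#.: next=.  (t=3,i=2, bit2=0)
  nb ....#: next=#  (t=3,i=7, bit1=1)
  nb .....: next=#  (t=3,i=6, bit0=1)
  bits 01010110000110101000110011001011 = 1444580555

1444580555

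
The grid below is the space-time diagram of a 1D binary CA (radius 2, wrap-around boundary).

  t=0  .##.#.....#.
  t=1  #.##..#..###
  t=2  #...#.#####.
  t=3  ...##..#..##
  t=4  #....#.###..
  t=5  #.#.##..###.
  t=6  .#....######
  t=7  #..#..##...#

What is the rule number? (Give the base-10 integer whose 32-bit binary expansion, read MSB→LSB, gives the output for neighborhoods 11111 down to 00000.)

923395764

  [31] ##### => .  t=2,i=8
  [30] ####. => .  t=1,i=11
  [29] ###.# => #  t=1,i=0
  [28] ###.. => #  t=4,i=9
  [27] ##.## => .  t=1,i=1
  [26] ##.#. => #  t=0,i=3
  [25] ##..# => #  t=1,i=4
  [24] ##... => #  t=3,i=0
  [23] #.### => .  t=2,i=6
  [22] #.##. => .  t=1,i=2
  [21] #.#.# => .  t=5,i=0
  [20] #.#.. => .  t=0,i=4
  [19] #..## => #  t=0,i=0
  [18] #..#. => .  t=1,i=5
  [17] #...# => .  t=2,i=2
  [16] #.... => #  t=0,i=6
  [15] .#### => #  t=1,i=10
  [14] .###. => #  t=4,i=8
  [13] .##.# => #  t=0,i=2
  [12] .##.. => .  t=1,i=3
  [11] .#.## => .  t=2,i=5
  [10] .#.#. => #  t=5,i=1
  [9] .#..# => #  t=0,i=11
  [8] .#... => .  t=0,i=5
  [7] ..### => #  t=1,i=9
  [6] ..##. => .  t=0,i=1
  [5] ..#.# => #  t=2,i=4
  [4] ..#.. => #  t=0,i=10
  [3] ...## => .  t=3,i=2
  [2] ...#. => #  t=0,i=9
  [1] ....# => .  t=0,i=8
  [0] ..... => .  t=0,i=7
  bits 00110111000010011110011010110100 = 923395764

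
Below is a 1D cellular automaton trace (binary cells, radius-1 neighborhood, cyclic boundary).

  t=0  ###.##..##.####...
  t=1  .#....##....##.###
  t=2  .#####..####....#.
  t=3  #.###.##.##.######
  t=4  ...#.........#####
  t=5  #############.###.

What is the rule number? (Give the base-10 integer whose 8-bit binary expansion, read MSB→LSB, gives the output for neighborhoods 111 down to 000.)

151

  ###|#  b7=1 t=0,i=1
  ##.|.  b6=0 t=0,i=2
  #.#|.  b5=0 t=0,i=3
  #..|#  b4=1 t=0,i=6
  .##|.  b3=0 t=0,i=0
  .#.|#  b2=1 t=1,i=1
  ..#|#  b1=1 t=0,i=7
  ...|#  b0=1 t=0,i=16
  bits 10010111 = 151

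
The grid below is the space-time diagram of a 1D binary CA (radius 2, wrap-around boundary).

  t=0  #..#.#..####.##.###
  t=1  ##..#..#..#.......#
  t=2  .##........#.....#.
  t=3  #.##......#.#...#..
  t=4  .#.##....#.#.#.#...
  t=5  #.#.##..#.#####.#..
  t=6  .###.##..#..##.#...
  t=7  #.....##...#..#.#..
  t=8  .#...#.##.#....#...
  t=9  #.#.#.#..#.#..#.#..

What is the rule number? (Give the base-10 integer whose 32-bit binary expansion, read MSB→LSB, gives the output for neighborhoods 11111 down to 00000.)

  nb #####: next=#  (t=5,i=12, bit31=1)
  nb ####.: next=#  (t=0,i=10, bit30=1)
  nb ###.#: next=.  (t=0,i=11, bit29=0)
  nb ###..: next=#  (t=0,i=0, bit28=1)
  nb ##.##: next=.  (t=0,i=12, bit27=0)
  nb ##.#.: next=#  (t=5,i=15, bit26=1)
  nb ##..#: next=#  (t=0,i=1, bit25=1)
  nb ##...: next=#  (t=2,i=3, bit24=1)
  nb #.###: next=.  (t=0,i=16, bit23=0)
  nb #.##.: next=.  (t=0,i=13, bit22=0)
  nb #.#.#: next=#  (t=4,i=11, bit21=1)
  nb #.#..: next=.  (t=0,i=5, bit20=0)
  nb #..##: next=#  (t=0,i=7, bit19=1)
  nb #..#.: next=.  (t=0,i=2, bit18=0)
  nb #...#: next=.  (t=3,i=14, bit17=0)
  nb #....: next=.  (t=1,i=12, bit16=0)
  nb .####: next=.  (t=0,i=9, bit15=0)
  nb .###.: next=.  (t=1,i=0, bit14=0)
  nb .##.#: next=.  (t=0,i=14, bit13=0)
  nb .##..: next=#  (t=2,i=2, bit12=1)
  nb .#.##: next=#  (t=3,i=1, bit11=1)
  nb .#.#.: next=#  (t=0,i=4, bit10=1)
  nb .#..#: next=.  (t=0,i=6, bit9=0)
  nb .#...: next=#  (t=1,i=11, bit8=1)
  nb ..###: next=.  (t=0,i=8, bit7=0)
  nb ..##.: next=.  (t=2,i=1, bit6=0)
  nb ..#.#: next=.  (t=0,i=3, bit5=0)
  nb ..#..: next=.  (t=1,i=4, bit4=0)
  nb ...##: next=#  (t=1,i=17, bit3=1)
  nb ...#.: next=#  (t=2,i=10, bit2=1)
  nb ....#: next=.  (t=1,i=16, bit1=0)
  nb .....: next=.  (t=1,i=13, bit0=0)
  bits 11010111001010000001110100001100 = 3609730316

3609730316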